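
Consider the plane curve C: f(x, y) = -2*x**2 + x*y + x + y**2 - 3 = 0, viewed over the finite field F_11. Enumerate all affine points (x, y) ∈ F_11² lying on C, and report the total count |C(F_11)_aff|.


Affine F_11-points: {(0, 5), (0, 6), (3, 3), (3, 5), (6, 7), (6, 9), (9, 6), (9, 7), (10, 3), (10, 9)}; count = 10.

For each of the 121 pairs (x, y) ∈ F_11², evaluate f(x, y) mod 11. Record the zeros.
  x = 0: [0↦8, 1↦9, 2↦1, 3↦6, 4↦2, 5↦0, 6↦0, 7↦2, 8↦6, 9↦1, 10↦9]  zeros at y ∈ {5, 6}
  x = 1: [0↦7, 1↦9, 2↦2, 3↦8, 4↦5, 5↦4, 6↦5, 7↦8, 8↦2, 9↦9, 10↦7]  zeros at y ∈ ∅
  x = 2: [0↦2, 1↦5, 2↦10, 3↦6, 4↦4, 5↦4, 6↦6, 7↦10, 8↦5, 9↦2, 10↦1]  zeros at y ∈ ∅
  x = 3: [0↦4, 1↦8, 2↦3, 3↦0, 4↦10, 5↦0, 6↦3, 7↦8, 8↦4, 9↦2, 10↦2]  zeros at y ∈ {3, 5}
  x = 4: [0↦2, 1↦7, 2↦3, 3↦1, 4↦1, 5↦3, 6↦7, 7↦2, 8↦10, 9↦9, 10↦10]  zeros at y ∈ ∅
  x = 5: [0↦7, 1↦2, 2↦10, 3↦9, 4↦10, 5↦2, 6↦7, 7↦3, 8↦1, 9↦1, 10↦3]  zeros at y ∈ ∅
  x = 6: [0↦8, 1↦4, 2↦2, 3↦2, 4↦4, 5↦8, 6↦3, 7↦0, 8↦10, 9↦0, 10↦3]  zeros at y ∈ {7, 9}
  x = 7: [0↦5, 1↦2, 2↦1, 3↦2, 4↦5, 5↦10, 6↦6, 7↦4, 8↦4, 9↦6, 10↦10]  zeros at y ∈ ∅
  x = 8: [0↦9, 1↦7, 2↦7, 3↦9, 4↦2, 5↦8, 6↦5, 7↦4, 8↦5, 9↦8, 10↦2]  zeros at y ∈ ∅
  x = 9: [0↦9, 1↦8, 2↦9, 3↦1, 4↦6, 5↦2, 6↦0, 7↦0, 8↦2, 9↦6, 10↦1]  zeros at y ∈ {6, 7}
  x = 10: [0↦5, 1↦5, 2↦7, 3↦0, 4↦6, 5↦3, 6↦2, 7↦3, 8↦6, 9↦0, 10↦7]  zeros at y ∈ {3, 9}
Collecting zeros: affine points = {(0, 5), (0, 6), (3, 3), (3, 5), (6, 7), (6, 9), (9, 6), (9, 7), (10, 3), (10, 9)}.
Total count |C(F_11)_aff| = 10.


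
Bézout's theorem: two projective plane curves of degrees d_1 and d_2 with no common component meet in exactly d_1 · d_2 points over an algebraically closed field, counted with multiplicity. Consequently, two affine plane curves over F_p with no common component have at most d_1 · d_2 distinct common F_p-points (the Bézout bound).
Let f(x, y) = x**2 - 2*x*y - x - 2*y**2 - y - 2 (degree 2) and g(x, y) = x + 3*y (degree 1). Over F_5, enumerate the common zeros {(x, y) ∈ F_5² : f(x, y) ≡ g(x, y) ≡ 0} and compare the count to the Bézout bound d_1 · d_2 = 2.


Common zeros: ∅; count = 0; Bézout bound = 2.

deg(f) = 2, deg(g) = 1, so Bézout bound = 2.
Scan x ∈ F_5. For each x, list the y ∈ F_5 with f(x, y) ≡ 0 and those with g(x, y) ≡ 0 (mod 5); the common zeros in that column are the intersection.
  x = 0: f ≡ 0 at y ∈ {1}; g ≡ 0 at y ∈ {0}; common: ∅.
  x = 1: f ≡ 0 at y ∈ ∅; g ≡ 0 at y ∈ {3}; common: ∅.
  x = 2: f ≡ 0 at y ∈ {0}; g ≡ 0 at y ∈ {1}; common: ∅.
  x = 3: f ≡ 0 at y ∈ {1, 3}; g ≡ 0 at y ∈ {4}; common: ∅.
  x = 4: f ≡ 0 at y ∈ {0, 3}; g ≡ 0 at y ∈ {2}; common: ∅.
Collecting: common zeros = ∅, so the count is 0.
Comparison with the Bézout bound: 0 ≤ 2 = deg(f)·deg(g), as expected for curves with no common component (the affine F_5-count falls short of the bound because intersections may lie at infinity, over extension fields, or carry multiplicity).


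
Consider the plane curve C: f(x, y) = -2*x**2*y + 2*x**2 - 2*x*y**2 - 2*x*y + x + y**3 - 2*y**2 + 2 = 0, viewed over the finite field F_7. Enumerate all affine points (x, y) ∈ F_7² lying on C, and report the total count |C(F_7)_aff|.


Affine F_7-points: {(0, 5), (2, 2), (3, 2), (4, 5), (5, 1)}; count = 5.

For each of the 49 pairs (x, y) ∈ F_7², evaluate f(x, y) mod 7. Record the zeros.
  x = 0: [0↦2, 1↦1, 2↦2, 3↦4, 4↦6, 5↦0, 6↦6]  zeros at y ∈ {5}
  x = 1: [0↦5, 1↦5, 2↦3, 3↦5, 4↦3, 5↦3, 6↦4]  zeros at y ∈ ∅
  x = 2: [0↦5, 1↦2, 2↦0, 3↦5, 4↦2, 5↦4, 6↦3]  zeros at y ∈ {2}
  x = 3: [0↦2, 1↦6, 2↦0, 3↦4, 4↦3, 5↦3, 6↦3]  zeros at y ∈ {2}
  x = 4: [0↦3, 1↦3, 2↦3, 3↦2, 4↦6, 5↦0, 6↦4]  zeros at y ∈ {5}
  x = 5: [0↦1, 1↦0, 2↦2, 3↦6, 4↦4, 5↦2, 6↦6]  zeros at y ∈ {1}
  x = 6: [0↦3, 1↦4, 2↦4, 3↦2, 4↦4, 5↦2, 6↦2]  zeros at y ∈ ∅
Collecting zeros: affine points = {(0, 5), (2, 2), (3, 2), (4, 5), (5, 1)}.
Total count |C(F_7)_aff| = 5.


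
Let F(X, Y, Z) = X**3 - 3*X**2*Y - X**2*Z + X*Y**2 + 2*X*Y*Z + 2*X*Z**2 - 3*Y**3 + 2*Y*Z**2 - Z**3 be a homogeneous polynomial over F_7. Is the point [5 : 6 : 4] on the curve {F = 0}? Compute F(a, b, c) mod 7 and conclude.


F(5,6,4) ≡ 6 (mod 7); P is NOT on the curve.

Evaluate F(5, 6, 4) term-by-term (mod 7).
  X**3 ↦ 1·125·1·1 = 125
  -3*X**2*Y ↦ -3·25·6·1 = -450
  -X**2*Z ↦ -1·25·1·4 = -100
  X*Y**2 ↦ 1·5·36·1 = 180
  2*X*Y*Z ↦ 2·5·6·4 = 240
  2*X*Z**2 ↦ 2·5·1·16 = 160
  -3*Y**3 ↦ -3·1·216·1 = -648
  2*Y*Z**2 ↦ 2·1·6·16 = 192
  -Z**3 ↦ -1·1·1·64 = -64
Sum: F(5, 6, 4) = (125) + (-450) + (-100) + (180) + (240) + (160) + (-648) + (192) + (-64) = -365.
Reducing mod 7: -365 ≡ 6 (mod 7).
Since F(a, b, c) ≡ 6 ≠ 0 (mod 7), P does NOT lie on the curve.


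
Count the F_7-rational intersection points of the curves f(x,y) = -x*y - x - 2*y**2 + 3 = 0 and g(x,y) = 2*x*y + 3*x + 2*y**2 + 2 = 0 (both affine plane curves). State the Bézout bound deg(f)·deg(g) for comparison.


Common zeros: ∅; count = 0; Bézout bound = 4.

deg(f) = 2, deg(g) = 2, so Bézout bound = 4.
Scan x ∈ F_7. For each x, list the y ∈ F_7 with f(x, y) ≡ 0 and those with g(x, y) ≡ 0 (mod 7); the common zeros in that column are the intersection.
  x = 0: f ≡ 0 at y ∈ ∅; g ≡ 0 at y ∈ ∅; common: ∅.
  x = 1: f ≡ 0 at y ∈ ∅; g ≡ 0 at y ∈ ∅; common: ∅.
  x = 2: f ≡ 0 at y ∈ ∅; g ≡ 0 at y ∈ {1, 4}; common: ∅.
  x = 3: f ≡ 0 at y ∈ {0, 2}; g ≡ 0 at y ∈ {5, 6}; common: ∅.
  x = 4: f ≡ 0 at y ∈ {1, 4}; g ≡ 0 at y ∈ {0, 3}; common: ∅.
  x = 5: f ≡ 0 at y ∈ {3, 5}; g ≡ 0 at y ∈ ∅; common: ∅.
  x = 6: f ≡ 0 at y ∈ ∅; g ≡ 0 at y ∈ ∅; common: ∅.
Collecting: common zeros = ∅, so the count is 0.
Comparison with the Bézout bound: 0 ≤ 4 = deg(f)·deg(g), as expected for curves with no common component (the affine F_7-count falls short of the bound because intersections may lie at infinity, over extension fields, or carry multiplicity).


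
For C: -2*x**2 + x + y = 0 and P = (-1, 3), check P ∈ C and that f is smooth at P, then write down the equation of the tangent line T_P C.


Tangent line at P: 5*x + y + 2 = 0.

Step 1: f(-1, 3) = 0, so P lies on C.
Step 2: partial derivatives
  f_x(x, y) = 1 - 4*x, f_y(x, y) = 1.
  f_x(P) = 5, f_y(P) = 1 (gradient nonzero, so P is smooth).
Step 3: tangent line at P: 5·(x − -1) + 1·(y − 3) = 0.
Expanding: 5*x + y + 2 = 0.


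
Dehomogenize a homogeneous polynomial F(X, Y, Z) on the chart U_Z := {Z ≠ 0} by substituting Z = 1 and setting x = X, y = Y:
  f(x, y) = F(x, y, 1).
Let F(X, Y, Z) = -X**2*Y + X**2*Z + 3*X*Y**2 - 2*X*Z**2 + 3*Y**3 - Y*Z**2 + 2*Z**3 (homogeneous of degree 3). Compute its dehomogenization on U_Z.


f(x, y) = -x**2*y + x**2 + 3*x*y**2 - 2*x + 3*y**3 - y + 2

On U_Z we set Z = 1. Each monomial c·X^i·Y^j·Z^k in F becomes c·x^i·y^j·1^k = c·x^i·y^j.
Substituting Z = 1: F(X, Y, 1) = -x**2*y + x**2 + 3*x*y**2 - 2*x + 3*y**3 - y + 2.
Note: deg(f) ≤ deg(F) = 3; strict inequality happens when F is divisible by Z (lost terms).


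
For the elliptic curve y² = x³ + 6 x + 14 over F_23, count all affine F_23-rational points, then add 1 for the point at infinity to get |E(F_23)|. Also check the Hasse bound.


Affine points = {(3, 6), (3, 17), (5, 10), (5, 13), (6, 6), (6, 17), (7, 10), (7, 13), (10, 4), (10, 19), (11, 10), (11, 13), (13, 9), (13, 14), (14, 6), (14, 17), (15, 11), (15, 12), (19, 8), (19, 15)}; affine count = 20; |E(F_23)| = 21.

Discriminant check: Δ ∝ 4a³ + 27b² = 4·6³ + 27·14² = 4·216 + 27·196 ≡ 15 (mod 23). Nonzero ⇒ E is nonsingular.
For each x ∈ F_23, compute rhs = x³ + 6·x + 14 mod 23, then count y ∈ F_23 with y² ≡ rhs.
  x = 0: rhs = 14, matching y values: none (0 points).
  x = 1: rhs = 21, matching y values: none (0 points).
  x = 2: rhs = 11, matching y values: none (0 points).
  x = 3: rhs = 13, matching y values: 6, 17 (2 points).
  x = 4: rhs = 10, matching y values: none (0 points).
  x = 5: rhs = 8, matching y values: 10, 13 (2 points).
  x = 6: rhs = 13, matching y values: 6, 17 (2 points).
  x = 7: rhs = 8, matching y values: 10, 13 (2 points).
  x = 8: rhs = 22, matching y values: none (0 points).
  x = 9: rhs = 15, matching y values: none (0 points).
  x = 10: rhs = 16, matching y values: 4, 19 (2 points).
  x = 11: rhs = 8, matching y values: 10, 13 (2 points).
  x = 12: rhs = 20, matching y values: none (0 points).
  x = 13: rhs = 12, matching y values: 9, 14 (2 points).
  x = 14: rhs = 13, matching y values: 6, 17 (2 points).
  x = 15: rhs = 6, matching y values: 11, 12 (2 points).
  x = 16: rhs = 20, matching y values: none (0 points).
  x = 17: rhs = 15, matching y values: none (0 points).
  x = 18: rhs = 20, matching y values: none (0 points).
  x = 19: rhs = 18, matching y values: 8, 15 (2 points).
  x = 20: rhs = 15, matching y values: none (0 points).
  x = 21: rhs = 17, matching y values: none (0 points).
  x = 22: rhs = 7, matching y values: none (0 points).
Total affine count: 20.
Full point count |E(F_23)| = 20 + 1 = 21.
Hasse bound: |21 − (23+1)| = |-3| = 3 ≤ 2√23 ≈ 9.5917 ✓.


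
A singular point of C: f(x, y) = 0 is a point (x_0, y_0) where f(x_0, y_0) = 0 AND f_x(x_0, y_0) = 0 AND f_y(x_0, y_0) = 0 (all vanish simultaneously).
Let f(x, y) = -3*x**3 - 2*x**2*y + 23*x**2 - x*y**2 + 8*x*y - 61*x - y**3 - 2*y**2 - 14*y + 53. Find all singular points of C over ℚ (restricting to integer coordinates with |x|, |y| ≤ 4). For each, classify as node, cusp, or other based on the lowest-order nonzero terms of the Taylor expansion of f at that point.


Singular points: {(3, -2)}; classification: cusp.

Compute partial derivatives:
  f_x = -9*x**2 - 4*x*y + 46*x - y**2 + 8*y - 61.
  f_y = -2*x**2 - 2*x*y + 8*x - 3*y**2 - 4*y - 14.
Scan x_0 ∈ {−4, ..., 4}. For each x_0, f_y(x_0, y) is a polynomial in y; find its integer roots y ∈ {−4, ..., 4}, then test f_x and f at those candidates.
  x = -4: f_y(-4, y) = -3*y**2 + 4*y - 78; no integer root y with |y| ≤ 4.
  x = -3: f_y(-3, y) = -3*y**2 + 2*y - 56; no integer root y with |y| ≤ 4.
  x = -2: f_y(-2, y) = -3*y**2 - 38; no integer root y with |y| ≤ 4.
  x = -1: f_y(-1, y) = -3*y**2 - 2*y - 24; no integer root y with |y| ≤ 4.
  x = 0: f_y(0, y) = -3*y**2 - 4*y - 14; no integer root y with |y| ≤ 4.
  x = 1: f_y(1, y) = -3*y**2 - 6*y - 8; no integer root y with |y| ≤ 4.
  x = 2: f_y(2, y) = -3*y**2 - 8*y - 6; no integer root y with |y| ≤ 4.
  x = 3: f_y(3, y) = -3*y**2 - 10*y - 8; vanishes at y ∈ {-2}. (3, -2): f_x = 0, f = 0 — SINGULAR.
  x = 4: f_y(4, y) = -3*y**2 - 12*y - 14; no integer root y with |y| ≤ 4.
Only singular point on the grid: (3, -2).
Classify: substitute x = 3 + u, y = -2 + v and expand: f = -3*u**3 - 2*u**2*v - u*v**2 - v**3 + v**2.
No constant or linear terms (consistent with a singular point). Quadratic part: v**2. Cubic part: -3*u**3 - 2*u**2*v - u*v**2 - v**3.
The quadratic part v**2 is a perfect square, so there is a single (double) tangent line v = 0, i.e. y = -2. Restricting the cubic part to that line (v = 0) leaves -3*u**3 ≠ 0, so f is not divisible by v and the branch is v² ≈ 3*u**3 to lowest order — this is a cusp.
Classification: cusp.


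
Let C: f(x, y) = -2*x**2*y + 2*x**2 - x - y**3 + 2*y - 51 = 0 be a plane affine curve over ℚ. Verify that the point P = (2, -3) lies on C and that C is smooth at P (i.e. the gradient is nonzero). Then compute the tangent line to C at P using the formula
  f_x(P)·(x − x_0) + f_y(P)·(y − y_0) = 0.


Tangent line at P: 31*x - 33*y - 161 = 0.

Step 1: f(2, -3) = 0, so P lies on C.
Step 2: partial derivatives
  f_x(x, y) = -4*x*y + 4*x - 1, f_y(x, y) = -2*x**2 - 3*y**2 + 2.
  f_x(P) = 31, f_y(P) = -33 (gradient nonzero, so P is smooth).
Step 3: tangent line at P: 31·(x − 2) + -33·(y − -3) = 0.
Expanding: 31*x - 33*y - 161 = 0.


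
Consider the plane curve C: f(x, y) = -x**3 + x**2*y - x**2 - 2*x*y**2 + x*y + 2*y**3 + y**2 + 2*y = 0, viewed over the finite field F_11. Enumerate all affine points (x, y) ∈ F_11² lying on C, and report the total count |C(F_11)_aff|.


Affine F_11-points: {(0, 0), (1, 3), (1, 6), (1, 8), (2, 7), (5, 7), (6, 3), (7, 8), (9, 9), (10, 0), (10, 7), (10, 8)}; count = 12.

For each of the 121 pairs (x, y) ∈ F_11², evaluate f(x, y) mod 11. Record the zeros.
  x = 0: [0↦0, 1↦5, 2↦2, 3↦3, 4↦9, 5↦10, 6↦7, 7↦1, 8↦4, 9↦6, 10↦8]  zeros at y ∈ {0}
  x = 1: [0↦9, 1↦3, 2↦7, 3↦0, 4↦5, 5↦1, 6↦0, 7↦3, 8↦0, 9↦3, 10↦2]  zeros at y ∈ {3, 6, 8}
  x = 2: [0↦10, 1↦6, 2↦8, 3↦6, 4↦1, 5↦5, 6↦8, 7↦0, 8↦4, 9↦10, 10↦8]  zeros at y ∈ {7}
  x = 3: [0↦8, 1↦8, 2↦10, 3↦4, 4↦2, 5↦5, 6↦3, 7↦8, 8↦10, 9↦10, 10↦9]  zeros at y ∈ ∅
  x = 4: [0↦8, 1↦3, 2↦7, 3↦10, 4↦2, 5↦6, 6↦1, 7↦10, 8↦1, 9↦8, 10↦10]  zeros at y ∈ ∅
  x = 5: [0↦4, 1↦7, 2↦4, 3↦7, 4↦6, 5↦2, 6↦7, 7↦0, 8↦4, 9↦9, 10↦5]  zeros at y ∈ {7}
  x = 6: [0↦1, 1↦3, 2↦6, 3↦0, 4↦8, 5↦9, 6↦4, 7↦5, 8↦2, 9↦7, 10↦10]  zeros at y ∈ {3}
  x = 7: [0↦4, 1↦7, 2↦7, 3↦5, 4↦2, 5↦10, 6↦8, 7↦8, 8↦0, 9↦7, 10↦8]  zeros at y ∈ {8}
  x = 8: [0↦7, 1↦2, 2↦1, 3↦5, 4↦4, 5↦10, 6↦2, 7↦3, 8↦3, 9↦3, 10↦4]  zeros at y ∈ ∅
  x = 9: [0↦4, 1↦4, 2↦4, 3↦5, 4↦8, 5↦3, 6↦2, 7↦6, 8↦5, 9↦0, 10↦3]  zeros at y ∈ {9}
  x = 10: [0↦0, 1↦7, 2↦10, 3↦10, 4↦8, 5↦5, 6↦2, 7↦0, 8↦0, 9↦3, 10↦10]  zeros at y ∈ {0, 7, 8}
Collecting zeros: affine points = {(0, 0), (1, 3), (1, 6), (1, 8), (2, 7), (5, 7), (6, 3), (7, 8), (9, 9), (10, 0), (10, 7), (10, 8)}.
Total count |C(F_11)_aff| = 12.


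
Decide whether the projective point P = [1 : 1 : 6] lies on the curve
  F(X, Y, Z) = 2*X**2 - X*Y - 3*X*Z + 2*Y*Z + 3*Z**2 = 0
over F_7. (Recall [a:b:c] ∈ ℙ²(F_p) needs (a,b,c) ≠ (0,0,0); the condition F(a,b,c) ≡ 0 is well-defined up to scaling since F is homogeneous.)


F(1,1,6) ≡ 5 (mod 7); P is NOT on the curve.

Evaluate F(1, 1, 6) term-by-term (mod 7).
  2*X**2 ↦ 2·1·1·1 = 2
  -X*Y ↦ -1·1·1·1 = -1
  -3*X*Z ↦ -3·1·1·6 = -18
  2*Y*Z ↦ 2·1·1·6 = 12
  3*Z**2 ↦ 3·1·1·36 = 108
Sum: F(1, 1, 6) = (2) + (-1) + (-18) + (12) + (108) = 103.
Reducing mod 7: 103 ≡ 5 (mod 7).
Since F(a, b, c) ≡ 5 ≠ 0 (mod 7), P does NOT lie on the curve.


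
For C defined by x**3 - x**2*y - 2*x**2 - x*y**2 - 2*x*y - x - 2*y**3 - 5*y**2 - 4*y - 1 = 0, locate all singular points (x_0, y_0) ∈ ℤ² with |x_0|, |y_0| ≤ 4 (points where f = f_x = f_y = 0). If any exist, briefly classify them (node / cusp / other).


Singular points: {(0, -1)}; classification: node.

Compute partial derivatives:
  f_x = 3*x**2 - 2*x*y - 4*x - y**2 - 2*y - 1.
  f_y = -x**2 - 2*x*y - 2*x - 6*y**2 - 10*y - 4.
Scan x_0 ∈ {−4, ..., 4}. For each x_0, f_y(x_0, y) is a polynomial in y; find its integer roots y ∈ {−4, ..., 4}, then test f_x and f at those candidates.
  x = -4: f_y(-4, y) = -6*y**2 - 2*y - 12; no integer root y with |y| ≤ 4.
  x = -3: f_y(-3, y) = -6*y**2 - 4*y - 7; no integer root y with |y| ≤ 4.
  x = -2: f_y(-2, y) = -6*y**2 - 6*y - 4; no integer root y with |y| ≤ 4.
  x = -1: f_y(-1, y) = -6*y**2 - 8*y - 3; no integer root y with |y| ≤ 4.
  x = 0: f_y(0, y) = -6*y**2 - 10*y - 4; vanishes at y ∈ {-1}. (0, -1): f_x = 0, f = 0 — SINGULAR.
  x = 1: f_y(1, y) = -6*y**2 - 12*y - 7; no integer root y with |y| ≤ 4.
  x = 2: f_y(2, y) = -6*y**2 - 14*y - 12; no integer root y with |y| ≤ 4.
  x = 3: f_y(3, y) = -6*y**2 - 16*y - 19; no integer root y with |y| ≤ 4.
  x = 4: f_y(4, y) = -6*y**2 - 18*y - 28; no integer root y with |y| ≤ 4.
Only singular point on the grid: (0, -1).
Classify: substitute x = 0 + u, y = -1 + v and expand: f = u**3 - u**2*v - u**2 - u*v**2 - 2*v**3 + v**2.
No constant or linear terms (consistent with a singular point). Quadratic part: -u**2 + v**2. Cubic part: u**3 - u**2*v - u*v**2 - 2*v**3.
The quadratic part v**2 - u**2 = (v − u)(v + u) splits into two distinct linear factors, so there are two distinct tangent lines y − -1 = ±(x − 0) — this is a node (ordinary double point).
Classification: node.


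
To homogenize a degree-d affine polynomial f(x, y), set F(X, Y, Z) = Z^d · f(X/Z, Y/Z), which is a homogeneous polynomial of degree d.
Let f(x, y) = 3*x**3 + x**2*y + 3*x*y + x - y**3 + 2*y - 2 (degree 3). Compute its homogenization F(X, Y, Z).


F(X, Y, Z) = 3*X**3 + X**2*Y + 3*X*Y*Z + X*Z**2 - Y**3 + 2*Y*Z**2 - 2*Z**3

deg(f) = 3.
Substitute x = X/Z, y = Y/Z into f, then multiply by Z^3.
  monomial 3·x^3·y^0 ↦ 3·X^3·Y^0·Z^0.
  monomial 1·x^2·y^1 ↦ 1·X^2·Y^1·Z^0.
  monomial 3·x^1·y^1 ↦ 3·X^1·Y^1·Z^1.
  monomial 1·x^1·y^0 ↦ 1·X^1·Y^0·Z^2.
  monomial -1·x^0·y^3 ↦ -1·X^0·Y^3·Z^0.
  monomial 2·x^0·y^1 ↦ 2·X^0·Y^1·Z^2.
  monomial -2·x^0·y^0 ↦ -2·X^0·Y^0·Z^3.
Collecting: F(X, Y, Z) = 3*X**3 + X**2*Y + 3*X*Y*Z + X*Z**2 - Y**3 + 2*Y*Z**2 - 2*Z**3.


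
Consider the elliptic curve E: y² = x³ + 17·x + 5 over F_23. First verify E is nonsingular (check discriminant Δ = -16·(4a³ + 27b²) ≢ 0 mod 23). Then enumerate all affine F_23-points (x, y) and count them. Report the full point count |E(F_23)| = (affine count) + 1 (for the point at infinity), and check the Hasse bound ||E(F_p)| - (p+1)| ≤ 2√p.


Affine points = {(1, 0), (2, 1), (2, 22), (5, 10), (5, 13), (6, 1), (6, 22), (8, 3), (8, 20), (9, 6), (9, 17), (10, 5), (10, 18), (13, 10), (13, 13), (15, 1), (15, 22), (16, 7), (16, 16), (17, 3), (17, 20), (18, 5), (18, 18), (21, 3), (21, 20)}; affine count = 25; |E(F_23)| = 26.

Discriminant check: Δ ∝ 4a³ + 27b² = 4·17³ + 27·5² = 4·4913 + 27·25 ≡ 18 (mod 23). Nonzero ⇒ E is nonsingular.
For each x ∈ F_23, compute rhs = x³ + 17·x + 5 mod 23, then count y ∈ F_23 with y² ≡ rhs.
  x = 0: rhs = 5, matching y values: none (0 points).
  x = 1: rhs = 0, matching y values: 0 (1 points).
  x = 2: rhs = 1, matching y values: 1, 22 (2 points).
  x = 3: rhs = 14, matching y values: none (0 points).
  x = 4: rhs = 22, matching y values: none (0 points).
  x = 5: rhs = 8, matching y values: 10, 13 (2 points).
  x = 6: rhs = 1, matching y values: 1, 22 (2 points).
  x = 7: rhs = 7, matching y values: none (0 points).
  x = 8: rhs = 9, matching y values: 3, 20 (2 points).
  x = 9: rhs = 13, matching y values: 6, 17 (2 points).
  x = 10: rhs = 2, matching y values: 5, 18 (2 points).
  x = 11: rhs = 5, matching y values: none (0 points).
  x = 12: rhs = 5, matching y values: none (0 points).
  x = 13: rhs = 8, matching y values: 10, 13 (2 points).
  x = 14: rhs = 20, matching y values: none (0 points).
  x = 15: rhs = 1, matching y values: 1, 22 (2 points).
  x = 16: rhs = 3, matching y values: 7, 16 (2 points).
  x = 17: rhs = 9, matching y values: 3, 20 (2 points).
  x = 18: rhs = 2, matching y values: 5, 18 (2 points).
  x = 19: rhs = 11, matching y values: none (0 points).
  x = 20: rhs = 19, matching y values: none (0 points).
  x = 21: rhs = 9, matching y values: 3, 20 (2 points).
  x = 22: rhs = 10, matching y values: none (0 points).
Total affine count: 25.
Full point count |E(F_23)| = 25 + 1 = 26.
Hasse bound: |26 − (23+1)| = |2| = 2 ≤ 2√23 ≈ 9.5917 ✓.


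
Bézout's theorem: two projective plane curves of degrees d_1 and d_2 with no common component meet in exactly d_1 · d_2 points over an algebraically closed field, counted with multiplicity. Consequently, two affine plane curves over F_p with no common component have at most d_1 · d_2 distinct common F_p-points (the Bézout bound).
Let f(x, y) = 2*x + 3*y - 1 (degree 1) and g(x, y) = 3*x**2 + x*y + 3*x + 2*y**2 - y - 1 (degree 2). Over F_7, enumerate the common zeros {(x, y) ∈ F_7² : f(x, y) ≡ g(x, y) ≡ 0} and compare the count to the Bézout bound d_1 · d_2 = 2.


Common zeros: ∅; count = 0; Bézout bound = 2.

deg(f) = 1, deg(g) = 2, so Bézout bound = 2.
Scan x ∈ F_7. For each x, list the y ∈ F_7 with f(x, y) ≡ 0 and those with g(x, y) ≡ 0 (mod 7); the common zeros in that column are the intersection.
  x = 0: f ≡ 0 at y ∈ {5}; g ≡ 0 at y ∈ {1, 3}; common: ∅.
  x = 1: f ≡ 0 at y ∈ {2}; g ≡ 0 at y ∈ {1, 6}; common: ∅.
  x = 2: f ≡ 0 at y ∈ {6}; g ≡ 0 at y ∈ ∅; common: ∅.
  x = 3: f ≡ 0 at y ∈ {3}; g ≡ 0 at y ∈ {0, 6}; common: ∅.
  x = 4: f ≡ 0 at y ∈ {0}; g ≡ 0 at y ∈ ∅; common: ∅.
  x = 5: f ≡ 0 at y ∈ {4}; g ≡ 0 at y ∈ {2, 3}; common: ∅.
  x = 6: f ≡ 0 at y ∈ {1}; g ≡ 0 at y ∈ ∅; common: ∅.
Collecting: common zeros = ∅, so the count is 0.
Comparison with the Bézout bound: 0 ≤ 2 = deg(f)·deg(g), as expected for curves with no common component (the affine F_7-count falls short of the bound because intersections may lie at infinity, over extension fields, or carry multiplicity).


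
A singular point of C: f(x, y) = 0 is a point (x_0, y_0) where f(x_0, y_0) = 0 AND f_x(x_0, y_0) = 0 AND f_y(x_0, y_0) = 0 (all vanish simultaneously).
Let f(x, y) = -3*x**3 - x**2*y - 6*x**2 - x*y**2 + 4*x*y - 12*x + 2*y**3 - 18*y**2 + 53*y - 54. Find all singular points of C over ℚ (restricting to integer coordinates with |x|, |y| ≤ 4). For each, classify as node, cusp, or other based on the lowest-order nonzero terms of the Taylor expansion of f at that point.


Singular points: {(-1, 3)}; classification: cusp.

Compute partial derivatives:
  f_x = -9*x**2 - 2*x*y - 12*x - y**2 + 4*y - 12.
  f_y = -x**2 - 2*x*y + 4*x + 6*y**2 - 36*y + 53.
Scan x_0 ∈ {−4, ..., 4}. For each x_0, f_y(x_0, y) is a polynomial in y; find its integer roots y ∈ {−4, ..., 4}, then test f_x and f at those candidates.
  x = -4: f_y(-4, y) = 6*y**2 - 28*y + 21; no integer root y with |y| ≤ 4.
  x = -3: f_y(-3, y) = 6*y**2 - 30*y + 32; no integer root y with |y| ≤ 4.
  x = -2: f_y(-2, y) = 6*y**2 - 32*y + 41; no integer root y with |y| ≤ 4.
  x = -1: f_y(-1, y) = 6*y**2 - 34*y + 48; vanishes at y ∈ {3}. (-1, 3): f_x = 0, f = 0 — SINGULAR.
  x = 0: f_y(0, y) = 6*y**2 - 36*y + 53; no integer root y with |y| ≤ 4.
  x = 1: f_y(1, y) = 6*y**2 - 38*y + 56; vanishes at y ∈ {4}. (1, 4): f_x = -41 ≠ 0.
  x = 2: f_y(2, y) = 6*y**2 - 40*y + 57; no integer root y with |y| ≤ 4.
  x = 3: f_y(3, y) = 6*y**2 - 42*y + 56; no integer root y with |y| ≤ 4.
  x = 4: f_y(4, y) = 6*y**2 - 44*y + 53; no integer root y with |y| ≤ 4.
Only singular point on the grid: (-1, 3).
Classify: substitute x = -1 + u, y = 3 + v and expand: f = -3*u**3 - u**2*v - u*v**2 + 2*v**3 + v**2.
No constant or linear terms (consistent with a singular point). Quadratic part: v**2. Cubic part: -3*u**3 - u**2*v - u*v**2 + 2*v**3.
The quadratic part v**2 is a perfect square, so there is a single (double) tangent line v = 0, i.e. y = 3. Restricting the cubic part to that line (v = 0) leaves -3*u**3 ≠ 0, so f is not divisible by v and the branch is v² ≈ 3*u**3 to lowest order — this is a cusp.
Classification: cusp.


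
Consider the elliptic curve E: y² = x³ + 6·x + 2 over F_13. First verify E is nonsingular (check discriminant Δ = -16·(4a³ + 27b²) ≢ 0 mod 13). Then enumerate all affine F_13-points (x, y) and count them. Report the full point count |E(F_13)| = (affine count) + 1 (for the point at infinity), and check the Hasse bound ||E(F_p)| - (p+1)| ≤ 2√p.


Affine points = {(1, 3), (1, 10), (2, 3), (2, 10), (4, 5), (4, 8), (5, 1), (5, 12), (7, 6), (7, 7), (8, 4), (8, 9), (10, 3), (10, 10)}; affine count = 14; |E(F_13)| = 15.

Discriminant check: Δ ∝ 4a³ + 27b² = 4·6³ + 27·2² = 4·216 + 27·4 ≡ 10 (mod 13). Nonzero ⇒ E is nonsingular.
For each x ∈ F_13, compute rhs = x³ + 6·x + 2 mod 13, then count y ∈ F_13 with y² ≡ rhs.
  x = 0: rhs = 2, matching y values: none (0 points).
  x = 1: rhs = 9, matching y values: 3, 10 (2 points).
  x = 2: rhs = 9, matching y values: 3, 10 (2 points).
  x = 3: rhs = 8, matching y values: none (0 points).
  x = 4: rhs = 12, matching y values: 5, 8 (2 points).
  x = 5: rhs = 1, matching y values: 1, 12 (2 points).
  x = 6: rhs = 7, matching y values: none (0 points).
  x = 7: rhs = 10, matching y values: 6, 7 (2 points).
  x = 8: rhs = 3, matching y values: 4, 9 (2 points).
  x = 9: rhs = 5, matching y values: none (0 points).
  x = 10: rhs = 9, matching y values: 3, 10 (2 points).
  x = 11: rhs = 8, matching y values: none (0 points).
  x = 12: rhs = 8, matching y values: none (0 points).
Total affine count: 14.
Full point count |E(F_13)| = 14 + 1 = 15.
Hasse bound: |15 − (13+1)| = |1| = 1 ≤ 2√13 ≈ 7.2111 ✓.


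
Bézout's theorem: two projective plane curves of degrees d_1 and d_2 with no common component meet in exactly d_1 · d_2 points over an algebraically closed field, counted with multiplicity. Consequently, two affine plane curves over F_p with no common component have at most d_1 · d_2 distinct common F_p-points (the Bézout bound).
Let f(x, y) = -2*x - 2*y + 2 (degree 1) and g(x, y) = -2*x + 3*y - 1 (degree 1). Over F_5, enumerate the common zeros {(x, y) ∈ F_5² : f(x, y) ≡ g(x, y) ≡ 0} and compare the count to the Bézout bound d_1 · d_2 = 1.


Common zeros: ∅; count = 0; Bézout bound = 1.

deg(f) = 1, deg(g) = 1, so Bézout bound = 1.
Scan x ∈ F_5. For each x, list the y ∈ F_5 with f(x, y) ≡ 0 and those with g(x, y) ≡ 0 (mod 5); the common zeros in that column are the intersection.
  x = 0: f ≡ 0 at y ∈ {1}; g ≡ 0 at y ∈ {2}; common: ∅.
  x = 1: f ≡ 0 at y ∈ {0}; g ≡ 0 at y ∈ {1}; common: ∅.
  x = 2: f ≡ 0 at y ∈ {4}; g ≡ 0 at y ∈ {0}; common: ∅.
  x = 3: f ≡ 0 at y ∈ {3}; g ≡ 0 at y ∈ {4}; common: ∅.
  x = 4: f ≡ 0 at y ∈ {2}; g ≡ 0 at y ∈ {3}; common: ∅.
Collecting: common zeros = ∅, so the count is 0.
Comparison with the Bézout bound: 0 ≤ 1 = deg(f)·deg(g), as expected for curves with no common component (the affine F_5-count falls short of the bound because intersections may lie at infinity, over extension fields, or carry multiplicity).


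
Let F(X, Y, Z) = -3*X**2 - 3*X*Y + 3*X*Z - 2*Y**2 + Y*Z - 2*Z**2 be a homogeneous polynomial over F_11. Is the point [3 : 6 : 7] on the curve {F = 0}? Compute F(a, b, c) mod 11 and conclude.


F(3,6,7) ≡ 8 (mod 11); P is NOT on the curve.

Evaluate F(3, 6, 7) term-by-term (mod 11).
  -3*X**2 ↦ -3·9·1·1 = -27
  -3*X*Y ↦ -3·3·6·1 = -54
  3*X*Z ↦ 3·3·1·7 = 63
  -2*Y**2 ↦ -2·1·36·1 = -72
  Y*Z ↦ 1·1·6·7 = 42
  -2*Z**2 ↦ -2·1·1·49 = -98
Sum: F(3, 6, 7) = (-27) + (-54) + (63) + (-72) + (42) + (-98) = -146.
Reducing mod 11: -146 ≡ 8 (mod 11).
Since F(a, b, c) ≡ 8 ≠ 0 (mod 11), P does NOT lie on the curve.


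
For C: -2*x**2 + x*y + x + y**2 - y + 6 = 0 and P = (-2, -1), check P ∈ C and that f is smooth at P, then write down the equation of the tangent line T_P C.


Tangent line at P: 8*x - 5*y + 11 = 0.

Step 1: f(-2, -1) = 0, so P lies on C.
Step 2: partial derivatives
  f_x(x, y) = -4*x + y + 1, f_y(x, y) = x + 2*y - 1.
  f_x(P) = 8, f_y(P) = -5 (gradient nonzero, so P is smooth).
Step 3: tangent line at P: 8·(x − -2) + -5·(y − -1) = 0.
Expanding: 8*x - 5*y + 11 = 0.


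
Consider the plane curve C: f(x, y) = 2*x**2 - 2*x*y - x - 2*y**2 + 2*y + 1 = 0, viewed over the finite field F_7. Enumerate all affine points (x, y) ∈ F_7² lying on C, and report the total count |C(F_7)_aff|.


Affine F_7-points: {(1, 1), (1, 6), (2, 0), (2, 6), (3, 2), (3, 3), (4, 1), (4, 3)}; count = 8.

For each of the 49 pairs (x, y) ∈ F_7², evaluate f(x, y) mod 7. Record the zeros.
  x = 0: [0↦1, 1↦1, 2↦4, 3↦3, 4↦5, 5↦3, 6↦4]  zeros at y ∈ ∅
  x = 1: [0↦2, 1↦0, 2↦1, 3↦5, 4↦5, 5↦1, 6↦0]  zeros at y ∈ {1, 6}
  x = 2: [0↦0, 1↦3, 2↦2, 3↦4, 4↦2, 5↦3, 6↦0]  zeros at y ∈ {0, 6}
  x = 3: [0↦2, 1↦3, 2↦0, 3↦0, 4↦3, 5↦2, 6↦4]  zeros at y ∈ {2, 3}
  x = 4: [0↦1, 1↦0, 2↦2, 3↦0, 4↦1, 5↦5, 6↦5]  zeros at y ∈ {1, 3}
  x = 5: [0↦4, 1↦1, 2↦1, 3↦4, 4↦3, 5↦5, 6↦3]  zeros at y ∈ ∅
  x = 6: [0↦4, 1↦6, 2↦4, 3↦5, 4↦2, 5↦2, 6↦5]  zeros at y ∈ ∅
Collecting zeros: affine points = {(1, 1), (1, 6), (2, 0), (2, 6), (3, 2), (3, 3), (4, 1), (4, 3)}.
Total count |C(F_7)_aff| = 8.


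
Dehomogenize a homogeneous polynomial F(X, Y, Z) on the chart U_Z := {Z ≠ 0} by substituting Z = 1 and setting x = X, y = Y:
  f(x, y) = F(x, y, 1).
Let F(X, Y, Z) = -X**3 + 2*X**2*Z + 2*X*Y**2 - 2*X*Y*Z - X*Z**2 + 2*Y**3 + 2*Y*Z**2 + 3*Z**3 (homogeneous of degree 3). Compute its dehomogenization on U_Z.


f(x, y) = -x**3 + 2*x**2 + 2*x*y**2 - 2*x*y - x + 2*y**3 + 2*y + 3

On U_Z we set Z = 1. Each monomial c·X^i·Y^j·Z^k in F becomes c·x^i·y^j·1^k = c·x^i·y^j.
Substituting Z = 1: F(X, Y, 1) = -x**3 + 2*x**2 + 2*x*y**2 - 2*x*y - x + 2*y**3 + 2*y + 3.
Note: deg(f) ≤ deg(F) = 3; strict inequality happens when F is divisible by Z (lost terms).


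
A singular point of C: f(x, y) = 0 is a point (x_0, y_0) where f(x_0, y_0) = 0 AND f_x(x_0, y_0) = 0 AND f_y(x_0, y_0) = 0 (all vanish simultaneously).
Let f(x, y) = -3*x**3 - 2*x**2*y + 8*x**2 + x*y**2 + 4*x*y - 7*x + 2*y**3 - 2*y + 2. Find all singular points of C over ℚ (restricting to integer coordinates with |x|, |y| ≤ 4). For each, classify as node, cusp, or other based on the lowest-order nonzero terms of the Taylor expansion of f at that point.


Singular points: {(1, 0)}; classification: node.

Compute partial derivatives:
  f_x = -9*x**2 - 4*x*y + 16*x + y**2 + 4*y - 7.
  f_y = -2*x**2 + 2*x*y + 4*x + 6*y**2 - 2.
Scan x_0 ∈ {−4, ..., 4}. For each x_0, f_y(x_0, y) is a polynomial in y; find its integer roots y ∈ {−4, ..., 4}, then test f_x and f at those candidates.
  x = -4: f_y(-4, y) = 6*y**2 - 8*y - 50; no integer root y with |y| ≤ 4.
  x = -3: f_y(-3, y) = 6*y**2 - 6*y - 32; no integer root y with |y| ≤ 4.
  x = -2: f_y(-2, y) = 6*y**2 - 4*y - 18; no integer root y with |y| ≤ 4.
  x = -1: f_y(-1, y) = 6*y**2 - 2*y - 8; vanishes at y ∈ {-1}. (-1, -1): f_x = -39 ≠ 0.
  x = 0: f_y(0, y) = 6*y**2 - 2; no integer root y with |y| ≤ 4.
  x = 1: f_y(1, y) = 6*y**2 + 2*y; vanishes at y ∈ {0}. (1, 0): f_x = 0, f = 0 — SINGULAR.
  x = 2: f_y(2, y) = 6*y**2 + 4*y - 2; vanishes at y ∈ {-1}. (2, -1): f_x = -6 ≠ 0.
  x = 3: f_y(3, y) = 6*y**2 + 6*y - 8; no integer root y with |y| ≤ 4.
  x = 4: f_y(4, y) = 6*y**2 + 8*y - 18; no integer root y with |y| ≤ 4.
Only singular point on the grid: (1, 0).
Classify: substitute x = 1 + u, y = 0 + v and expand: f = -3*u**3 - 2*u**2*v - u**2 + u*v**2 + 2*v**3 + v**2.
No constant or linear terms (consistent with a singular point). Quadratic part: -u**2 + v**2. Cubic part: -3*u**3 - 2*u**2*v + u*v**2 + 2*v**3.
The quadratic part v**2 - u**2 = (v − u)(v + u) splits into two distinct linear factors, so there are two distinct tangent lines y − 0 = ±(x − 1) — this is a node (ordinary double point).
Classification: node.


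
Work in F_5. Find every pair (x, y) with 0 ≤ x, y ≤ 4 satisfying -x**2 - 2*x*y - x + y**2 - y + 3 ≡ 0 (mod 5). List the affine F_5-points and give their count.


Affine F_5-points: {(0, 2), (0, 4), (1, 4), (3, 1), (4, 1), (4, 3)}; count = 6.

For each of the 25 pairs (x, y) ∈ F_5², evaluate f(x, y) mod 5. Record the zeros.
  x = 0: [0↦3, 1↦3, 2↦0, 3↦4, 4↦0]  zeros at y ∈ {2, 4}
  x = 1: [0↦1, 1↦4, 2↦4, 3↦1, 4↦0]  zeros at y ∈ {4}
  x = 2: [0↦2, 1↦3, 2↦1, 3↦1, 4↦3]  zeros at y ∈ ∅
  x = 3: [0↦1, 1↦0, 2↦1, 3↦4, 4↦4]  zeros at y ∈ {1}
  x = 4: [0↦3, 1↦0, 2↦4, 3↦0, 4↦3]  zeros at y ∈ {1, 3}
Collecting zeros: affine points = {(0, 2), (0, 4), (1, 4), (3, 1), (4, 1), (4, 3)}.
Total count |C(F_5)_aff| = 6.


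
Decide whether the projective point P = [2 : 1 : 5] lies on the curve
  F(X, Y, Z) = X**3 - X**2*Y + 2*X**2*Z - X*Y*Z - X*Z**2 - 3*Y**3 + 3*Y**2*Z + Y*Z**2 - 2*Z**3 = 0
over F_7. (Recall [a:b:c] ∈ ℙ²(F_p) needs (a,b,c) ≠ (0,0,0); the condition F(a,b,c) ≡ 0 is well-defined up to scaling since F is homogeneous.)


F(2,1,5) ≡ 2 (mod 7); P is NOT on the curve.

Evaluate F(2, 1, 5) term-by-term (mod 7).
  X**3 ↦ 1·8·1·1 = 8
  -X**2*Y ↦ -1·4·1·1 = -4
  2*X**2*Z ↦ 2·4·1·5 = 40
  -X*Y*Z ↦ -1·2·1·5 = -10
  -X*Z**2 ↦ -1·2·1·25 = -50
  -3*Y**3 ↦ -3·1·1·1 = -3
  3*Y**2*Z ↦ 3·1·1·5 = 15
  Y*Z**2 ↦ 1·1·1·25 = 25
  -2*Z**3 ↦ -2·1·1·125 = -250
Sum: F(2, 1, 5) = (8) + (-4) + (40) + (-10) + (-50) + (-3) + (15) + (25) + (-250) = -229.
Reducing mod 7: -229 ≡ 2 (mod 7).
Since F(a, b, c) ≡ 2 ≠ 0 (mod 7), P does NOT lie on the curve.


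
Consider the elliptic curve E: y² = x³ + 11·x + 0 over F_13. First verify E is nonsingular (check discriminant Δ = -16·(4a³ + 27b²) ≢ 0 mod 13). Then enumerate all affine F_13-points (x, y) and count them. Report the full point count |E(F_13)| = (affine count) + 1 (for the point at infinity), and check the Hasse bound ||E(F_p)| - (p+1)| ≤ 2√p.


Affine points = {(0, 0), (1, 5), (1, 8), (2, 2), (2, 11), (4, 2), (4, 11), (6, 3), (6, 10), (7, 2), (7, 11), (9, 3), (9, 10), (11, 3), (11, 10), (12, 1), (12, 12)}; affine count = 17; |E(F_13)| = 18.

Discriminant check: Δ ∝ 4a³ + 27b² = 4·11³ + 27·0² = 4·1331 + 27·0 ≡ 7 (mod 13). Nonzero ⇒ E is nonsingular.
For each x ∈ F_13, compute rhs = x³ + 11·x + 0 mod 13, then count y ∈ F_13 with y² ≡ rhs.
  x = 0: rhs = 0, matching y values: 0 (1 points).
  x = 1: rhs = 12, matching y values: 5, 8 (2 points).
  x = 2: rhs = 4, matching y values: 2, 11 (2 points).
  x = 3: rhs = 8, matching y values: none (0 points).
  x = 4: rhs = 4, matching y values: 2, 11 (2 points).
  x = 5: rhs = 11, matching y values: none (0 points).
  x = 6: rhs = 9, matching y values: 3, 10 (2 points).
  x = 7: rhs = 4, matching y values: 2, 11 (2 points).
  x = 8: rhs = 2, matching y values: none (0 points).
  x = 9: rhs = 9, matching y values: 3, 10 (2 points).
  x = 10: rhs = 5, matching y values: none (0 points).
  x = 11: rhs = 9, matching y values: 3, 10 (2 points).
  x = 12: rhs = 1, matching y values: 1, 12 (2 points).
Total affine count: 17.
Full point count |E(F_13)| = 17 + 1 = 18.
Hasse bound: |18 − (13+1)| = |4| = 4 ≤ 2√13 ≈ 7.2111 ✓.


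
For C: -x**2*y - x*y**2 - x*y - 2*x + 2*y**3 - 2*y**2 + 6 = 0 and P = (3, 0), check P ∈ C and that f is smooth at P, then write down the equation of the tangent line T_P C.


Tangent line at P: -2*x - 12*y + 6 = 0.

Step 1: f(3, 0) = 0, so P lies on C.
Step 2: partial derivatives
  f_x(x, y) = -2*x*y - y**2 - y - 2, f_y(x, y) = -x**2 - 2*x*y - x + 6*y**2 - 4*y.
  f_x(P) = -2, f_y(P) = -12 (gradient nonzero, so P is smooth).
Step 3: tangent line at P: -2·(x − 3) + -12·(y − 0) = 0.
Expanding: -2*x - 12*y + 6 = 0.


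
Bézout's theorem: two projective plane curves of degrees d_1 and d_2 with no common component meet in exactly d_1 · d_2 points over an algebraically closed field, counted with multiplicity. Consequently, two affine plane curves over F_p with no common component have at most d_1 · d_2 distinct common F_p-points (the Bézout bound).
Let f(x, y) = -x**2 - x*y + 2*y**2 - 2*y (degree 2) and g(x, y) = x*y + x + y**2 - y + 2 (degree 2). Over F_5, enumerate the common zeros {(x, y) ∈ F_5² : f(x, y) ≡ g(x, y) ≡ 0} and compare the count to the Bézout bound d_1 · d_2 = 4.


Common zeros: {(4, 1)}; count = 1; Bézout bound = 4.

deg(f) = 2, deg(g) = 2, so Bézout bound = 4.
Scan x ∈ F_5. For each x, list the y ∈ F_5 with f(x, y) ≡ 0 and those with g(x, y) ≡ 0 (mod 5); the common zeros in that column are the intersection.
  x = 0: f ≡ 0 at y ∈ {0, 1}; g ≡ 0 at y ∈ ∅; common: ∅.
  x = 1: f ≡ 0 at y ∈ ∅; g ≡ 0 at y ∈ ∅; common: ∅.
  x = 2: f ≡ 0 at y ∈ ∅; g ≡ 0 at y ∈ {2}; common: ∅.
  x = 3: f ≡ 0 at y ∈ ∅; g ≡ 0 at y ∈ {0, 3}; common: ∅.
  x = 4: f ≡ 0 at y ∈ {1, 2}; g ≡ 0 at y ∈ {1}; common: {1}.
Collecting: common zeros = {(4, 1)}, so the count is 1.
Comparison with the Bézout bound: 1 ≤ 4 = deg(f)·deg(g), as expected for curves with no common component (the affine F_5-count falls short of the bound because intersections may lie at infinity, over extension fields, or carry multiplicity).


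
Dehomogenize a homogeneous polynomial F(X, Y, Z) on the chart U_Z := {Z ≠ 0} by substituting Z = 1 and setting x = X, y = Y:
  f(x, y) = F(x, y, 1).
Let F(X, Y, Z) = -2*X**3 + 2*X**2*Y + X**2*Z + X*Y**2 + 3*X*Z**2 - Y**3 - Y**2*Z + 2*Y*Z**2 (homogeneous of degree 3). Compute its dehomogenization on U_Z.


f(x, y) = -2*x**3 + 2*x**2*y + x**2 + x*y**2 + 3*x - y**3 - y**2 + 2*y

On U_Z we set Z = 1. Each monomial c·X^i·Y^j·Z^k in F becomes c·x^i·y^j·1^k = c·x^i·y^j.
Substituting Z = 1: F(X, Y, 1) = -2*x**3 + 2*x**2*y + x**2 + x*y**2 + 3*x - y**3 - y**2 + 2*y.
Note: deg(f) ≤ deg(F) = 3; strict inequality happens when F is divisible by Z (lost terms).


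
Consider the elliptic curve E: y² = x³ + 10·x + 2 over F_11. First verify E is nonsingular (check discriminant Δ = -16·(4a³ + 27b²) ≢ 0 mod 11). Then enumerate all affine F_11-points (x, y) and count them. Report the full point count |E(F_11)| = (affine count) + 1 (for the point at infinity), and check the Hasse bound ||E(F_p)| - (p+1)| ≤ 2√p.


Affine points = {(3, 2), (3, 9), (5, 1), (5, 10), (6, 5), (6, 6), (8, 0)}; affine count = 7; |E(F_11)| = 8.

Discriminant check: Δ ∝ 4a³ + 27b² = 4·10³ + 27·2² = 4·1000 + 27·4 ≡ 5 (mod 11). Nonzero ⇒ E is nonsingular.
For each x ∈ F_11, compute rhs = x³ + 10·x + 2 mod 11, then count y ∈ F_11 with y² ≡ rhs.
  x = 0: rhs = 2, matching y values: none (0 points).
  x = 1: rhs = 2, matching y values: none (0 points).
  x = 2: rhs = 8, matching y values: none (0 points).
  x = 3: rhs = 4, matching y values: 2, 9 (2 points).
  x = 4: rhs = 7, matching y values: none (0 points).
  x = 5: rhs = 1, matching y values: 1, 10 (2 points).
  x = 6: rhs = 3, matching y values: 5, 6 (2 points).
  x = 7: rhs = 8, matching y values: none (0 points).
  x = 8: rhs = 0, matching y values: 0 (1 points).
  x = 9: rhs = 7, matching y values: none (0 points).
  x = 10: rhs = 2, matching y values: none (0 points).
Total affine count: 7.
Full point count |E(F_11)| = 7 + 1 = 8.
Hasse bound: |8 − (11+1)| = |-4| = 4 ≤ 2√11 ≈ 6.6332 ✓.


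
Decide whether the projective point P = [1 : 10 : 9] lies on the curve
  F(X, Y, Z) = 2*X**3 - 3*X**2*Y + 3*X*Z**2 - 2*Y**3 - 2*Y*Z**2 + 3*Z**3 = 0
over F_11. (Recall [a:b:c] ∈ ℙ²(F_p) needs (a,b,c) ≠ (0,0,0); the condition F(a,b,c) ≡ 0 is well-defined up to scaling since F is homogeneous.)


F(1,10,9) ≡ 3 (mod 11); P is NOT on the curve.

Evaluate F(1, 10, 9) term-by-term (mod 11).
  2*X**3 ↦ 2·1·1·1 = 2
  -3*X**2*Y ↦ -3·1·10·1 = -30
  3*X*Z**2 ↦ 3·1·1·81 = 243
  -2*Y**3 ↦ -2·1·1000·1 = -2000
  -2*Y*Z**2 ↦ -2·1·10·81 = -1620
  3*Z**3 ↦ 3·1·1·729 = 2187
Sum: F(1, 10, 9) = (2) + (-30) + (243) + (-2000) + (-1620) + (2187) = -1218.
Reducing mod 11: -1218 ≡ 3 (mod 11).
Since F(a, b, c) ≡ 3 ≠ 0 (mod 11), P does NOT lie on the curve.


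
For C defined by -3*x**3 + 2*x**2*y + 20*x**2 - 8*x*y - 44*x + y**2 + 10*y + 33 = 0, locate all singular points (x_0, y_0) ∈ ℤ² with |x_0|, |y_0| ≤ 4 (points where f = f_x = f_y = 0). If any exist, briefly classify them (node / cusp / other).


Singular points: {(2, -1)}; classification: cusp.

Compute partial derivatives:
  f_x = -9*x**2 + 4*x*y + 40*x - 8*y - 44.
  f_y = 2*x**2 - 8*x + 2*y + 10.
Scan x_0 ∈ {−4, ..., 4}. For each x_0, f_y(x_0, y) is a polynomial in y; find its integer roots y ∈ {−4, ..., 4}, then test f_x and f at those candidates.
  x = -4: f_y(-4, y) = 2*y + 74; no integer root y with |y| ≤ 4.
  x = -3: f_y(-3, y) = 2*y + 52; no integer root y with |y| ≤ 4.
  x = -2: f_y(-2, y) = 2*y + 34; no integer root y with |y| ≤ 4.
  x = -1: f_y(-1, y) = 2*y + 20; no integer root y with |y| ≤ 4.
  x = 0: f_y(0, y) = 2*y + 10; no integer root y with |y| ≤ 4.
  x = 1: f_y(1, y) = 2*y + 4; vanishes at y ∈ {-2}. (1, -2): f_x = -5 ≠ 0.
  x = 2: f_y(2, y) = 2*y + 2; vanishes at y ∈ {-1}. (2, -1): f_x = 0, f = 0 — SINGULAR.
  x = 3: f_y(3, y) = 2*y + 4; vanishes at y ∈ {-2}. (3, -2): f_x = -13 ≠ 0.
  x = 4: f_y(4, y) = 2*y + 10; no integer root y with |y| ≤ 4.
Only singular point on the grid: (2, -1).
Classify: substitute x = 2 + u, y = -1 + v and expand: f = -3*u**3 + 2*u**2*v + v**2.
No constant or linear terms (consistent with a singular point). Quadratic part: v**2. Cubic part: -3*u**3 + 2*u**2*v.
The quadratic part v**2 is a perfect square, so there is a single (double) tangent line v = 0, i.e. y = -1. Restricting the cubic part to that line (v = 0) leaves -3*u**3 ≠ 0, so f is not divisible by v and the branch is v² ≈ 3*u**3 to lowest order — this is a cusp.
Classification: cusp.
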